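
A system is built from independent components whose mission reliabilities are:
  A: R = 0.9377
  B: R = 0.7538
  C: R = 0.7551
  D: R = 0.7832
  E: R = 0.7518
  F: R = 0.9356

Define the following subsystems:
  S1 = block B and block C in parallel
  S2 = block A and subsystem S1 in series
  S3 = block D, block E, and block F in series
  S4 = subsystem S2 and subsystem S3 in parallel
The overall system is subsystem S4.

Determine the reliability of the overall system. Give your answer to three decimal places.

Parallel (B and C): 1 − (1 − 0.75380)(1 − 0.75510) = 0.93971
Series (A and [0.93971]): 0.93770 × 0.93971 = 0.88117
Series (D, E, and F): 0.78320 × 0.75180 × 0.93560 = 0.55089
Parallel ([0.88117] and [0.55089]): 1 − (1 − 0.88117)(1 − 0.55089) = 0.947

0.947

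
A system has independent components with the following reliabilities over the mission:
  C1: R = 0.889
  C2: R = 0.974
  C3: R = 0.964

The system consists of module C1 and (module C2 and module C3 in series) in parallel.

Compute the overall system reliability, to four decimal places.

Series (C2 and C3): 0.974000 × 0.964000 = 0.938936
Parallel (C1 and [0.938936]): 1 − (1 − 0.889000)(1 − 0.938936) = 0.9932

0.9932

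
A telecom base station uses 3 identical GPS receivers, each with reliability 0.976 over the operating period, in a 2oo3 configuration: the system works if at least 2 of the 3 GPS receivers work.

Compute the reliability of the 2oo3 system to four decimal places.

0.9983

R = Σ_{i=2}^{3} C(3,i) p^i (1−p)^{3−i} with p = 0.976
C(3,2)·0.976^2·0.024^1 = 0.068585
C(3,3)·0.976^3·0.024^0 = 0.929714
Sum = 0.9983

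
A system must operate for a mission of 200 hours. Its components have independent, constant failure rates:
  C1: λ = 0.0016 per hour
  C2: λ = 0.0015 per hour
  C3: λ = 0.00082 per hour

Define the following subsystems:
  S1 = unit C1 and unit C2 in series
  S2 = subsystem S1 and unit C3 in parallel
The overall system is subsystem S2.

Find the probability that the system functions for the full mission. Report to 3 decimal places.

0.930

R(C1) = exp(−0.0016 × 200) = 0.72615
R(C2) = exp(−0.0015 × 200) = 0.74082
R(C3) = exp(−0.00082 × 200) = 0.84874
Series (C1 and C2): 0.72615 × 0.74082 = 0.53795
Parallel ([0.53795] and C3): 1 − (1 − 0.53795)(1 − 0.84874) = 0.930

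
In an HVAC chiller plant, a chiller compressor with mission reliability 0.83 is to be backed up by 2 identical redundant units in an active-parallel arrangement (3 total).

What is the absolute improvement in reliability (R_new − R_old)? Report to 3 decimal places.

0.165

R_before = 0.83
R_after = 1 − (1 − 0.83)^3 = 0.995
ΔR = 0.995 − 0.83 = 0.165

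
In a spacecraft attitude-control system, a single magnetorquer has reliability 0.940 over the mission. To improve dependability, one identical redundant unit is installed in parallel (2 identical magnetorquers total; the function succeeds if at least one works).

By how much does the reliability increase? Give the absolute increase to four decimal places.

0.0564

R_before = 0.940
R_after = 1 − (1 − 0.940)^2 = 0.9964
ΔR = 0.9964 − 0.940 = 0.0564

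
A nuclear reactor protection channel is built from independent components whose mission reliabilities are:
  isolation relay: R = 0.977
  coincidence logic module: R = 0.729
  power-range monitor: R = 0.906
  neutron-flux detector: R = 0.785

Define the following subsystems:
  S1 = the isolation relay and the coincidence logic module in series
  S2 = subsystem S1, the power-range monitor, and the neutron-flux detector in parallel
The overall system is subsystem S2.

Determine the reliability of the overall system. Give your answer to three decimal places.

0.994

Series (isolation relay and coincidence logic module): 0.97700 × 0.72900 = 0.71223
Parallel ([0.71223], power-range monitor, and neutron-flux detector): 1 − (1 − 0.71223)(1 − 0.90600)(1 − 0.78500) = 0.994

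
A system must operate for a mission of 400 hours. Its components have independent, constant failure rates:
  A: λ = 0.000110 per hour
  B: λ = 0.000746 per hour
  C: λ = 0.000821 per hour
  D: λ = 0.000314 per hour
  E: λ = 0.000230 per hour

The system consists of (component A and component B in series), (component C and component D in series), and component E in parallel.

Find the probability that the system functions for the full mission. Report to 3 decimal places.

R(A) = exp(−0.000110 × 400) = 0.95695
R(B) = exp(−0.000746 × 400) = 0.74200
R(C) = exp(−0.000821 × 400) = 0.72007
R(D) = exp(−0.000314 × 400) = 0.88197
R(E) = exp(−0.000230 × 400) = 0.91211
Series (A and B): 0.95695 × 0.74200 = 0.71006
Series (C and D): 0.72007 × 0.88197 = 0.63508
Parallel ([0.71006], [0.63508], and E): 1 − (1 − 0.71006)(1 − 0.63508)(1 − 0.91211) = 0.991

0.991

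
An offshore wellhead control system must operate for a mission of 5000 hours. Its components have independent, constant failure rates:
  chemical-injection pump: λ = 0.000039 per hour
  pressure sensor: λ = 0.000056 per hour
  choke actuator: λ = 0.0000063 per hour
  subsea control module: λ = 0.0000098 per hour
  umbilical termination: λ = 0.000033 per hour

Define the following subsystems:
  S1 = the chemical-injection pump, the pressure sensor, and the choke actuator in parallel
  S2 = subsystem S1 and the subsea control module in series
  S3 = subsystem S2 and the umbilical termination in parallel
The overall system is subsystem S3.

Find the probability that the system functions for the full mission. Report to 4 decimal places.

R(chemical-injection pump) = exp(−0.000039 × 5000) = 0.822835
R(pressure sensor) = exp(−0.000056 × 5000) = 0.755784
R(choke actuator) = exp(−0.0000063 × 5000) = 0.968991
R(subsea control module) = exp(−0.0000098 × 5000) = 0.952181
R(umbilical termination) = exp(−0.000033 × 5000) = 0.847894
Parallel (chemical-injection pump, pressure sensor, and choke actuator): 1 − (1 − 0.822835)(1 − 0.755784)(1 − 0.968991) = 0.998658
Series ([0.998658] and subsea control module): 0.998658 × 0.952181 = 0.950903
Parallel ([0.950903] and umbilical termination): 1 − (1 − 0.950903)(1 − 0.847894) = 0.9925

0.9925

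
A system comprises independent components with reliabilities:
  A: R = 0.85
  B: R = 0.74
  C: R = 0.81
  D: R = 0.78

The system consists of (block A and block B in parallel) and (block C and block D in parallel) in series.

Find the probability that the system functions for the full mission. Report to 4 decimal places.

Parallel (A and B): 1 − (1 − 0.850000)(1 − 0.740000) = 0.961000
Parallel (C and D): 1 − (1 − 0.810000)(1 − 0.780000) = 0.958200
Series ([0.961000] and [0.958200]): 0.961000 × 0.958200 = 0.9208

0.9208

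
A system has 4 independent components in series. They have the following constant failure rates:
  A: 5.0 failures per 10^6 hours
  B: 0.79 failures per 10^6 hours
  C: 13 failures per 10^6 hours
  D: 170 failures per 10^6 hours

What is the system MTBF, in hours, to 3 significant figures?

5300

Series of exponential components: λ_sys = Σ λ_i
λ_sys = 0.0000050 + 0.00000079 + 0.000013 + 0.00017 = 1.8879e-04 /h
MTBF = 1 / λ_sys = 5300 h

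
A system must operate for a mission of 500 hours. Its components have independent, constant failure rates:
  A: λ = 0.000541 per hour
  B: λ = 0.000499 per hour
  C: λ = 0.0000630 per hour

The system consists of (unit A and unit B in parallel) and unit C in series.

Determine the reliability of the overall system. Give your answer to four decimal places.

R(A) = exp(−0.000541 × 500) = 0.762998
R(B) = exp(−0.000499 × 500) = 0.779190
R(C) = exp(−0.0000630 × 500) = 0.968991
Parallel (A and B): 1 − (1 − 0.762998)(1 − 0.779190) = 0.947668
Series ([0.947668] and C): 0.947668 × 0.968991 = 0.9183

0.9183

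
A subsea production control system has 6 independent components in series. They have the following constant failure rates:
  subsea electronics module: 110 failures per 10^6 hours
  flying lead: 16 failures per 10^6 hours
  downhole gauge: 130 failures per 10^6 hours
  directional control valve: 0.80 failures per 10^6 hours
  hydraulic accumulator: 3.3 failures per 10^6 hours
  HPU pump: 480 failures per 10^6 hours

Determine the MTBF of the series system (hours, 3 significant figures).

Series of exponential components: λ_sys = Σ λ_i
λ_sys = 0.00011 + 0.000016 + 0.00013 + 0.00000080 + 0.0000033 + 0.00048 = 7.4010e-04 /h
MTBF = 1 / λ_sys = 1350 h

1350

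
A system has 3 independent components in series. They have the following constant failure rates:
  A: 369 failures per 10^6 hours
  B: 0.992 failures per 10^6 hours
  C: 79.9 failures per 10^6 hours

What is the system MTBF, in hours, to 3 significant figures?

2220

Series of exponential components: λ_sys = Σ λ_i
λ_sys = 0.000369 + 0.000000992 + 0.0000799 = 4.4989e-04 /h
MTBF = 1 / λ_sys = 2220 h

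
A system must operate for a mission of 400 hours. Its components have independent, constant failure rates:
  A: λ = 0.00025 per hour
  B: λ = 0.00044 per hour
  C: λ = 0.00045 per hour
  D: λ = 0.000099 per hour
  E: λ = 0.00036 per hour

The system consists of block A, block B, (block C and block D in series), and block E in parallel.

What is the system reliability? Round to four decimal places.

R(A) = exp(−0.00025 × 400) = 0.904837
R(B) = exp(−0.00044 × 400) = 0.838618
R(C) = exp(−0.00045 × 400) = 0.835270
R(D) = exp(−0.000099 × 400) = 0.961174
R(E) = exp(−0.00036 × 400) = 0.865888
Series (C and D): 0.835270 × 0.961174 = 0.802840
Parallel (A, B, [0.802840], and E): 1 − (1 − 0.904837)(1 − 0.838618)(1 − 0.802840)(1 − 0.865888) = 0.9996

0.9996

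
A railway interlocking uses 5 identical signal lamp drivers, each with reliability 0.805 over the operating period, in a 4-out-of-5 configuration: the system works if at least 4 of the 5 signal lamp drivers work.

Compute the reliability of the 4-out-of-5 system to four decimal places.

0.7475

R = Σ_{i=4}^{5} C(5,i) p^i (1−p)^{5−i} with p = 0.805
C(5,4)·0.805^4·0.195^1 = 0.409438
C(5,5)·0.805^5·0.195^0 = 0.338049
Sum = 0.7475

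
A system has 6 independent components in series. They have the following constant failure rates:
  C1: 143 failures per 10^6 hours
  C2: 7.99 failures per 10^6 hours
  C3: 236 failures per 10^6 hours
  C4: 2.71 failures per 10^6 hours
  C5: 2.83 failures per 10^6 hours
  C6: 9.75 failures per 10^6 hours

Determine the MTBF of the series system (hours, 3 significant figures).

Series of exponential components: λ_sys = Σ λ_i
λ_sys = 0.000143 + 0.00000799 + 0.000236 + 0.00000271 + 0.00000283 + 0.00000975 = 4.0228e-04 /h
MTBF = 1 / λ_sys = 2490 h

2490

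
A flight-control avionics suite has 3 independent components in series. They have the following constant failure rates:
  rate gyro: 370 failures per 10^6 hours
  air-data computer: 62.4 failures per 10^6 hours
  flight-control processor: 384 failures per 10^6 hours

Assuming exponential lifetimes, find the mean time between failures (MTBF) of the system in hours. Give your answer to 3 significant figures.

1220

Series of exponential components: λ_sys = Σ λ_i
λ_sys = 0.000370 + 0.0000624 + 0.000384 = 8.1640e-04 /h
MTBF = 1 / λ_sys = 1220 h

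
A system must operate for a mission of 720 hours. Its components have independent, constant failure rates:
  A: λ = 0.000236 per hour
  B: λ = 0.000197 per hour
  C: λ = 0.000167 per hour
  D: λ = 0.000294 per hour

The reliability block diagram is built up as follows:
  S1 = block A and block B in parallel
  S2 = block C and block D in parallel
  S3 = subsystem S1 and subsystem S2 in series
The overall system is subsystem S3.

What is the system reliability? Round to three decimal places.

R(A) = exp(−0.000236 × 720) = 0.84373
R(B) = exp(−0.000197 × 720) = 0.86776
R(C) = exp(−0.000167 × 720) = 0.88671
R(D) = exp(−0.000294 × 720) = 0.80922
Parallel (A and B): 1 − (1 − 0.84373)(1 − 0.86776) = 0.97933
Parallel (C and D): 1 − (1 − 0.88671)(1 − 0.80922) = 0.97839
Series ([0.97933] and [0.97839]): 0.97933 × 0.97839 = 0.958

0.958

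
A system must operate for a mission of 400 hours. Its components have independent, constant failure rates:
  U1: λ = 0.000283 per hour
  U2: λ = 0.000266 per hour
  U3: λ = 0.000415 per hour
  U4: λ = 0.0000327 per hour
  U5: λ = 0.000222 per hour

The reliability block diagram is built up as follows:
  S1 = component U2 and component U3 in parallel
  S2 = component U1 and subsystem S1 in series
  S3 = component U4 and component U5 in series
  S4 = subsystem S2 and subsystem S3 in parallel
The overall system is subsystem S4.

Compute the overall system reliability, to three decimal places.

0.988

R(U1) = exp(−0.000283 × 400) = 0.89297
R(U2) = exp(−0.000266 × 400) = 0.89906
R(U3) = exp(−0.000415 × 400) = 0.84705
R(U4) = exp(−0.0000327 × 400) = 0.98701
R(U5) = exp(−0.000222 × 400) = 0.91503
Parallel (U2 and U3): 1 − (1 − 0.89906)(1 − 0.84705) = 0.98456
Series (U1 and [0.98456]): 0.89297 × 0.98456 = 0.87918
Series (U4 and U5): 0.98701 × 0.91503 = 0.90314
Parallel ([0.87918] and [0.90314]): 1 − (1 − 0.87918)(1 − 0.90314) = 0.988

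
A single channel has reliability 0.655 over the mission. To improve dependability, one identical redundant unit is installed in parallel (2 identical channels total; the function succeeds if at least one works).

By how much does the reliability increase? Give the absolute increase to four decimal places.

R_before = 0.655
R_after = 1 − (1 − 0.655)^2 = 0.8810
ΔR = 0.8810 − 0.655 = 0.2260

0.2260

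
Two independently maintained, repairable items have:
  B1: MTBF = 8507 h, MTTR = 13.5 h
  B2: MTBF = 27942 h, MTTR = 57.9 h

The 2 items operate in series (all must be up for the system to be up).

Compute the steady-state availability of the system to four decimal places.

A(B1) = MTBF/(MTBF+MTTR) = 8507/(8507+13.5) = 0.998416
A(B2) = MTBF/(MTBF+MTTR) = 27942/(27942+57.9) = 0.997932
Series availability: 0.998416 × 0.997932 = 0.9964

0.9964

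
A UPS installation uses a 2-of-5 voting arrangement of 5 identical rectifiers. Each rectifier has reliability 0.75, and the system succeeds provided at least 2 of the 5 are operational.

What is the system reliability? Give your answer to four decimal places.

R = Σ_{i=2}^{5} C(5,i) p^i (1−p)^{5−i} with p = 0.75
C(5,2)·0.75^2·0.25^3 = 0.087891
C(5,3)·0.75^3·0.25^2 = 0.263672
C(5,4)·0.75^4·0.25^1 = 0.395508
C(5,5)·0.75^5·0.25^0 = 0.237305
Sum = 0.9844

0.9844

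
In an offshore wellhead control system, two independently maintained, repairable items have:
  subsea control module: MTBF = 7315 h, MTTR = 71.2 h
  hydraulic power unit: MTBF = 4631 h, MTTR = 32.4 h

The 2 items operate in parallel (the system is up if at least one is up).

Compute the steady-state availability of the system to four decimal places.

A(subsea control module) = MTBF/(MTBF+MTTR) = 7315/(7315+71.2) = 0.990360
A(hydraulic power unit) = MTBF/(MTBF+MTTR) = 4631/(4631+32.4) = 0.993052
Parallel availability: 1 − (1 − 0.990360)(1 − 0.993052) = 0.9999

0.9999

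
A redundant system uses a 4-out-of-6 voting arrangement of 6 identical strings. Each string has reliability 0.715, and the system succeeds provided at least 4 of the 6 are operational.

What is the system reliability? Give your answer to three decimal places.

0.772

R = Σ_{i=4}^{6} C(6,i) p^i (1−p)^{6−i} with p = 0.715
C(6,4)·0.715^4·0.285^2 = 0.31842
C(6,5)·0.715^5·0.285^1 = 0.31954
C(6,6)·0.715^6·0.285^0 = 0.13361
Sum = 0.772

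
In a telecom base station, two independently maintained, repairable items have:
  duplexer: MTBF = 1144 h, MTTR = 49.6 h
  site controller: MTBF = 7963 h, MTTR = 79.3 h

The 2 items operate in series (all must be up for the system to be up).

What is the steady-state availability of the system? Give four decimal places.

A(duplexer) = MTBF/(MTBF+MTTR) = 1144/(1144+49.6) = 0.958445
A(site controller) = MTBF/(MTBF+MTTR) = 7963/(7963+79.3) = 0.990140
Series availability: 0.958445 × 0.990140 = 0.9490

0.9490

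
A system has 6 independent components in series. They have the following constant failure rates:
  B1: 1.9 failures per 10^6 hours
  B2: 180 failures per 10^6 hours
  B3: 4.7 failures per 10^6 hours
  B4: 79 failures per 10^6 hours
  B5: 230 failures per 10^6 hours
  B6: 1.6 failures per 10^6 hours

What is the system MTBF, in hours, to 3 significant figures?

2010

Series of exponential components: λ_sys = Σ λ_i
λ_sys = 0.0000019 + 0.00018 + 0.0000047 + 0.000079 + 0.00023 + 0.0000016 = 4.9720e-04 /h
MTBF = 1 / λ_sys = 2010 h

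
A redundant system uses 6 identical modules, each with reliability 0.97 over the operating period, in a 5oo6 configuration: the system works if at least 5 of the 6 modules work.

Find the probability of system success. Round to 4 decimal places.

0.9875

R = Σ_{i=5}^{6} C(6,i) p^i (1−p)^{6−i} with p = 0.97
C(6,5)·0.97^5·0.03^1 = 0.154572
C(6,6)·0.97^6·0.03^0 = 0.832972
Sum = 0.9875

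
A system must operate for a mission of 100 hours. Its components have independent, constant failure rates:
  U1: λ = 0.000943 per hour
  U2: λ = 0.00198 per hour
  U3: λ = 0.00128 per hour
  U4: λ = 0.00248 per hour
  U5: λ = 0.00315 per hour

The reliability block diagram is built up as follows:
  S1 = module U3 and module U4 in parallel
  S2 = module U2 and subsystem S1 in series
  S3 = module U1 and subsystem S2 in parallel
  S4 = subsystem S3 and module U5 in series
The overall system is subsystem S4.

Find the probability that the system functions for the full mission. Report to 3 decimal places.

0.717

R(U1) = exp(−0.000943 × 100) = 0.91001
R(U2) = exp(−0.00198 × 100) = 0.82037
R(U3) = exp(−0.00128 × 100) = 0.87985
R(U4) = exp(−0.00248 × 100) = 0.78036
R(U5) = exp(−0.00315 × 100) = 0.72979
Parallel (U3 and U4): 1 − (1 − 0.87985)(1 − 0.78036) = 0.97361
Series (U2 and [0.97361]): 0.82037 × 0.97361 = 0.79872
Parallel (U1 and [0.79872]): 1 − (1 − 0.91001)(1 − 0.79872) = 0.98189
Series ([0.98189] and U5): 0.98189 × 0.72979 = 0.717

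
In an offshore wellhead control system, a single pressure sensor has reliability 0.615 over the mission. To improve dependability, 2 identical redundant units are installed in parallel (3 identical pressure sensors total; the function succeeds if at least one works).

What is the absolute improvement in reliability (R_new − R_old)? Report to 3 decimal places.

R_before = 0.615
R_after = 1 − (1 − 0.615)^3 = 0.943
ΔR = 0.943 − 0.615 = 0.328

0.328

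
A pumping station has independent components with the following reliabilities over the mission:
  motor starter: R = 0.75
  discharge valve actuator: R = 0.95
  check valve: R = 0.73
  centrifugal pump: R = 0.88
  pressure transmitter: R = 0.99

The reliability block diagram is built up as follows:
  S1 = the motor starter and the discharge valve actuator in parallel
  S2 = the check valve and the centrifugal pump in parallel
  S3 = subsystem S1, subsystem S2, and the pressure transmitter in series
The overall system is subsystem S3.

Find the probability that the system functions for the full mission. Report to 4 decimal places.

0.9459

Parallel (motor starter and discharge valve actuator): 1 − (1 − 0.750000)(1 − 0.950000) = 0.987500
Parallel (check valve and centrifugal pump): 1 − (1 − 0.730000)(1 − 0.880000) = 0.967600
Series ([0.987500], [0.967600], and pressure transmitter): 0.987500 × 0.967600 × 0.990000 = 0.9459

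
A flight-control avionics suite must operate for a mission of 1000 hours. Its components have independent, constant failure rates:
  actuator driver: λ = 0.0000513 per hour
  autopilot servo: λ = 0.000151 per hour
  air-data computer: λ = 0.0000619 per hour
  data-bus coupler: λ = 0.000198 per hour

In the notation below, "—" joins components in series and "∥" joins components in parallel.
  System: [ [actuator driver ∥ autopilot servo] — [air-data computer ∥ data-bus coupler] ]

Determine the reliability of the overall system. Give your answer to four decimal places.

0.9823

R(actuator driver) = exp(−0.0000513 × 1000) = 0.949994
R(autopilot servo) = exp(−0.000151 × 1000) = 0.859848
R(air-data computer) = exp(−0.0000619 × 1000) = 0.939977
R(data-bus coupler) = exp(−0.000198 × 1000) = 0.820370
Parallel (actuator driver and autopilot servo): 1 − (1 − 0.949994)(1 − 0.859848) = 0.992992
Parallel (air-data computer and data-bus coupler): 1 − (1 − 0.939977)(1 − 0.820370) = 0.989218
Series ([0.992992] and [0.989218]): 0.992992 × 0.989218 = 0.9823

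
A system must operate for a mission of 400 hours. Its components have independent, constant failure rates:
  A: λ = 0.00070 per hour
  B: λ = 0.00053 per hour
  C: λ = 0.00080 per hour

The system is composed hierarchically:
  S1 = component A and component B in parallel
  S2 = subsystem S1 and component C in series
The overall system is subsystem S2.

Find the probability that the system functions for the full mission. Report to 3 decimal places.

R(A) = exp(−0.00070 × 400) = 0.75578
R(B) = exp(−0.00053 × 400) = 0.80896
R(C) = exp(−0.00080 × 400) = 0.72615
Parallel (A and B): 1 − (1 − 0.75578)(1 − 0.80896) = 0.95334
Series ([0.95334] and C): 0.95334 × 0.72615 = 0.692

0.692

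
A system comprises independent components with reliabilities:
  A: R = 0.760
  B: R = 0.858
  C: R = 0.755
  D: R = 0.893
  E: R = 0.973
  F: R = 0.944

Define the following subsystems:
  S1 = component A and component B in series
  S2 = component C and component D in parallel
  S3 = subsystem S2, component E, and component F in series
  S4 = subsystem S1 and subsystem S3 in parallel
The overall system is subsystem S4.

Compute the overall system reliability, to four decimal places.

0.9633

Series (A and B): 0.760000 × 0.858000 = 0.652080
Parallel (C and D): 1 − (1 − 0.755000)(1 − 0.893000) = 0.973785
Series ([0.973785], E, and F): 0.973785 × 0.973000 × 0.944000 = 0.894433
Parallel ([0.652080] and [0.894433]): 1 − (1 − 0.652080)(1 − 0.894433) = 0.9633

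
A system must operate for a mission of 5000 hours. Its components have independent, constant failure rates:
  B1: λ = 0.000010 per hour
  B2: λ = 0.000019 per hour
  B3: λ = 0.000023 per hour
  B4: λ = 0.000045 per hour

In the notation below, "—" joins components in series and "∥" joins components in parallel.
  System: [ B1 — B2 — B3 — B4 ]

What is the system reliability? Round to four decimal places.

0.6157

R(B1) = exp(−0.000010 × 5000) = 0.951229
R(B2) = exp(−0.000019 × 5000) = 0.909373
R(B3) = exp(−0.000023 × 5000) = 0.891366
R(B4) = exp(−0.000045 × 5000) = 0.798516
Series (B1, B2, B3, and B4): 0.951229 × 0.909373 × 0.891366 × 0.798516 = 0.6157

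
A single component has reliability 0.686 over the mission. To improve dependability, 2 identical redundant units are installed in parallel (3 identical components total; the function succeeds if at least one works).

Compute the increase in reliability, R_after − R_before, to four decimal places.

0.2830

R_before = 0.686
R_after = 1 − (1 − 0.686)^3 = 0.9690
ΔR = 0.9690 − 0.686 = 0.2830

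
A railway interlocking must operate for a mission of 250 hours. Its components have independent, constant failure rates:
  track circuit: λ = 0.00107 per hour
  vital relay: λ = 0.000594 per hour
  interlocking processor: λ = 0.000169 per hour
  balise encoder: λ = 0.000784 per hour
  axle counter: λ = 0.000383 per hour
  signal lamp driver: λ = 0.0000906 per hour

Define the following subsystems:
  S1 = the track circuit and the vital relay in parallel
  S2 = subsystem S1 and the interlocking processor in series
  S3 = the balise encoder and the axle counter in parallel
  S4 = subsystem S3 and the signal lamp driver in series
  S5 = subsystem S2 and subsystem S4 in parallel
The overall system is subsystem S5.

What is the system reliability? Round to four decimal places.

R(track circuit) = exp(−0.00107 × 250) = 0.765290
R(vital relay) = exp(−0.000594 × 250) = 0.862000
R(interlocking processor) = exp(−0.000169 × 250) = 0.958630
R(balise encoder) = exp(−0.000784 × 250) = 0.822012
R(axle counter) = exp(−0.000383 × 250) = 0.908691
R(signal lamp driver) = exp(−0.0000906 × 250) = 0.977605
Parallel (track circuit and vital relay): 1 − (1 − 0.765290)(1 − 0.862000) = 0.967610
Series ([0.967610] and interlocking processor): 0.967610 × 0.958630 = 0.927580
Parallel (balise encoder and axle counter): 1 − (1 − 0.822012)(1 − 0.908691) = 0.983748
Series ([0.983748] and signal lamp driver): 0.983748 × 0.977605 = 0.961717
Parallel ([0.927580] and [0.961717]): 1 − (1 − 0.927580)(1 − 0.961717) = 0.9972

0.9972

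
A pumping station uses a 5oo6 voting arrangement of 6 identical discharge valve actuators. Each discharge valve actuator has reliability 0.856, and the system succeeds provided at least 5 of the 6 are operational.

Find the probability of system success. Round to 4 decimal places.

R = Σ_{i=5}^{6} C(6,i) p^i (1−p)^{6−i} with p = 0.856
C(6,5)·0.856^5·0.144^1 = 0.397084
C(6,6)·0.856^6·0.144^0 = 0.393407
Sum = 0.7905

0.7905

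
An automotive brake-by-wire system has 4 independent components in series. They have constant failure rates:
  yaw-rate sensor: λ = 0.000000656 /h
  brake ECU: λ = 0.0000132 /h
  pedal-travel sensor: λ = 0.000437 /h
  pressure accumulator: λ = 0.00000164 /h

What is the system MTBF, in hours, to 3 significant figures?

2210

Series of exponential components: λ_sys = Σ λ_i
λ_sys = 0.000000656 + 0.0000132 + 0.000437 + 0.00000164 = 4.5250e-04 /h
MTBF = 1 / λ_sys = 2210 h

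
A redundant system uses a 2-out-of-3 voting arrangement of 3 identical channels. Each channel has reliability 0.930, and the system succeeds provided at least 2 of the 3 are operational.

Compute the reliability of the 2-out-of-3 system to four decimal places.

0.9860

R = Σ_{i=2}^{3} C(3,i) p^i (1−p)^{3−i} with p = 0.930
C(3,2)·0.930^2·0.070^1 = 0.181629
C(3,3)·0.930^3·0.070^0 = 0.804357
Sum = 0.9860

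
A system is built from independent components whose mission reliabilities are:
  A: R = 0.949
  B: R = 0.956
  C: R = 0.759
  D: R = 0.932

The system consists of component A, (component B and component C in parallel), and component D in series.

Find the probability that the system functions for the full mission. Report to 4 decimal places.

0.8751

Parallel (B and C): 1 − (1 − 0.956000)(1 − 0.759000) = 0.989396
Series (A, [0.989396], and D): 0.949000 × 0.989396 × 0.932000 = 0.8751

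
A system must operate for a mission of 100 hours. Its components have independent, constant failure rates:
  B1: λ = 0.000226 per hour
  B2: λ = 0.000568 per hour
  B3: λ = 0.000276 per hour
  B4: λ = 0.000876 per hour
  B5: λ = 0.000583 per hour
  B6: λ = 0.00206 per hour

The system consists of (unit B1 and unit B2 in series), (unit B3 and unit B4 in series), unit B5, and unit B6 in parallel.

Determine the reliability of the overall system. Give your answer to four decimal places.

0.9999

R(B1) = exp(−0.000226 × 100) = 0.977653
R(B2) = exp(−0.000568 × 100) = 0.944783
R(B3) = exp(−0.000276 × 100) = 0.972777
R(B4) = exp(−0.000876 × 100) = 0.916127
R(B5) = exp(−0.000583 × 100) = 0.943367
R(B6) = exp(−0.00206 × 100) = 0.813833
Series (B1 and B2): 0.977653 × 0.944783 = 0.923670
Series (B3 and B4): 0.972777 × 0.916127 = 0.891187
Parallel ([0.923670], [0.891187], B5, and B6): 1 − (1 − 0.923670)(1 − 0.891187)(1 − 0.943367)(1 − 0.813833) = 0.9999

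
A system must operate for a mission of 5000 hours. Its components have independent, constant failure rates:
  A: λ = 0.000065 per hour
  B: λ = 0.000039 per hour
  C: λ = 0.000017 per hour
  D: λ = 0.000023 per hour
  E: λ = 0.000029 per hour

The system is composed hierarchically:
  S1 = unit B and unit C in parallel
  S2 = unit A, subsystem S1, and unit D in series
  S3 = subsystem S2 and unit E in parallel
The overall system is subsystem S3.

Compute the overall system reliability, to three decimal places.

0.951

R(A) = exp(−0.000065 × 5000) = 0.72253
R(B) = exp(−0.000039 × 5000) = 0.82283
R(C) = exp(−0.000017 × 5000) = 0.91851
R(D) = exp(−0.000023 × 5000) = 0.89137
R(E) = exp(−0.000029 × 5000) = 0.86502
Parallel (B and C): 1 − (1 − 0.82283)(1 − 0.91851) = 0.98556
Series (A, [0.98556], and D): 0.72253 × 0.98556 × 0.89137 = 0.63474
Parallel ([0.63474] and E): 1 − (1 − 0.63474)(1 − 0.86502) = 0.951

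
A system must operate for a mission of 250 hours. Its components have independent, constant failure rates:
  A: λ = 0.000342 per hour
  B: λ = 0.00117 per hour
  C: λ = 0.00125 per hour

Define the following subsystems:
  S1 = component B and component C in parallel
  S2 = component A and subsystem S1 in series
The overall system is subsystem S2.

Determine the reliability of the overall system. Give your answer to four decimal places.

0.8556

R(A) = exp(−0.000342 × 250) = 0.918053
R(B) = exp(−0.00117 × 250) = 0.746395
R(C) = exp(−0.00125 × 250) = 0.731616
Parallel (B and C): 1 − (1 − 0.746395)(1 − 0.731616) = 0.931936
Series (A and [0.931936]): 0.918053 × 0.931936 = 0.8556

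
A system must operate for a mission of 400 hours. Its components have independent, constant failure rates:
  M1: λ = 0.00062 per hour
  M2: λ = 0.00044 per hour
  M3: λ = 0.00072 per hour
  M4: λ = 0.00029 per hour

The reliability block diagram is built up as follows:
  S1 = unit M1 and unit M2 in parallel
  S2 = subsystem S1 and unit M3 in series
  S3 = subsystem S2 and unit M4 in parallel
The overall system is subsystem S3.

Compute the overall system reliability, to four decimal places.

0.9697

R(M1) = exp(−0.00062 × 400) = 0.780360
R(M2) = exp(−0.00044 × 400) = 0.838618
R(M3) = exp(−0.00072 × 400) = 0.749762
R(M4) = exp(−0.00029 × 400) = 0.890475
Parallel (M1 and M2): 1 − (1 − 0.780360)(1 − 0.838618) = 0.964554
Series ([0.964554] and M3): 0.964554 × 0.749762 = 0.723186
Parallel ([0.723186] and M4): 1 − (1 − 0.723186)(1 − 0.890475) = 0.9697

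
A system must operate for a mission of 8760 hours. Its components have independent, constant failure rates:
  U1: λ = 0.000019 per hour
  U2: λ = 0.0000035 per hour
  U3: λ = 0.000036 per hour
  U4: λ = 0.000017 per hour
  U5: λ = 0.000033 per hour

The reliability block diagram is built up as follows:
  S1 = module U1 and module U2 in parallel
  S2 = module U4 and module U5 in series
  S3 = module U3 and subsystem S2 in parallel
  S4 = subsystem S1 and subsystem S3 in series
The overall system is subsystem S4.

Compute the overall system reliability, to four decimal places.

R(U1) = exp(−0.000019 × 8760) = 0.846674
R(U2) = exp(−0.0000035 × 8760) = 0.969805
R(U3) = exp(−0.000036 × 8760) = 0.729526
R(U4) = exp(−0.000017 × 8760) = 0.861638
R(U5) = exp(−0.000033 × 8760) = 0.748952
Parallel (U1 and U2): 1 − (1 − 0.846674)(1 − 0.969805) = 0.995370
Series (U4 and U5): 0.861638 × 0.748952 = 0.645326
Parallel (U3 and [0.645326]): 1 − (1 − 0.729526)(1 − 0.645326) = 0.904070
Series ([0.995370] and [0.904070]): 0.995370 × 0.904070 = 0.8999

0.8999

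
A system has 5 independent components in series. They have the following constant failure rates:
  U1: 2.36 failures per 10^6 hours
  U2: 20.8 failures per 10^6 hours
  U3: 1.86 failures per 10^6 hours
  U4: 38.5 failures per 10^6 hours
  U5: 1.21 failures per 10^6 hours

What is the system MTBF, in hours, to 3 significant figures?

Series of exponential components: λ_sys = Σ λ_i
λ_sys = 0.00000236 + 0.0000208 + 0.00000186 + 0.0000385 + 0.00000121 = 6.4730e-05 /h
MTBF = 1 / λ_sys = 15400 h

15400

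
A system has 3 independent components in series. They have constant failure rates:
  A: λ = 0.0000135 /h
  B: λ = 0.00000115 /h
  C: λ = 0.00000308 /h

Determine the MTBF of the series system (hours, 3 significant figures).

56400

Series of exponential components: λ_sys = Σ λ_i
λ_sys = 0.0000135 + 0.00000115 + 0.00000308 = 1.7730e-05 /h
MTBF = 1 / λ_sys = 56400 h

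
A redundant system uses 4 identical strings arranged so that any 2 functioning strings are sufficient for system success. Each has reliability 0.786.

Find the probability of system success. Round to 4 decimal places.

R = Σ_{i=2}^{4} C(4,i) p^i (1−p)^{4−i} with p = 0.786
C(4,2)·0.786^2·0.214^2 = 0.169756
C(4,3)·0.786^3·0.214^1 = 0.415663
C(4,4)·0.786^4·0.214^0 = 0.381672
Sum = 0.9671

0.9671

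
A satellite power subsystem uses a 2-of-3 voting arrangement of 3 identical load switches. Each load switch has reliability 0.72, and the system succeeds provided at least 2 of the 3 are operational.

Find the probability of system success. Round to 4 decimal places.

0.8087

R = Σ_{i=2}^{3} C(3,i) p^i (1−p)^{3−i} with p = 0.72
C(3,2)·0.72^2·0.28^1 = 0.435456
C(3,3)·0.72^3·0.28^0 = 0.373248
Sum = 0.8087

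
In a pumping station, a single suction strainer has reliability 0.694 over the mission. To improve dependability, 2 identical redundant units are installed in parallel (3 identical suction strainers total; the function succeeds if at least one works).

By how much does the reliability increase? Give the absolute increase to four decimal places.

R_before = 0.694
R_after = 1 − (1 − 0.694)^3 = 0.9713
ΔR = 0.9713 − 0.694 = 0.2773

0.2773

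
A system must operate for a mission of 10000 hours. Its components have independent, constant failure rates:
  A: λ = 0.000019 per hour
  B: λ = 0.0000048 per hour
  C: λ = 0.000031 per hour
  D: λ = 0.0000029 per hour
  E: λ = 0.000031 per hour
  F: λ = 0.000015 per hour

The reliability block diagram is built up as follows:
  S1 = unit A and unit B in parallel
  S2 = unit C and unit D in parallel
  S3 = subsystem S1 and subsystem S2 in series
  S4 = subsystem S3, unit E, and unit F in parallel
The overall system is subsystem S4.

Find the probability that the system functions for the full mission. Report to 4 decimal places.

R(A) = exp(−0.000019 × 10000) = 0.826959
R(B) = exp(−0.0000048 × 10000) = 0.953134
R(C) = exp(−0.000031 × 10000) = 0.733447
R(D) = exp(−0.0000029 × 10000) = 0.971416
R(E) = exp(−0.000031 × 10000) = 0.733447
R(F) = exp(−0.000015 × 10000) = 0.860708
Parallel (A and B): 1 − (1 − 0.826959)(1 − 0.953134) = 0.991890
Parallel (C and D): 1 − (1 − 0.733447)(1 − 0.971416) = 0.992381
Series ([0.991890] and [0.992381]): 0.991890 × 0.992381 = 0.984333
Parallel ([0.984333], E, and F): 1 − (1 − 0.984333)(1 − 0.733447)(1 − 0.860708) = 0.9994

0.9994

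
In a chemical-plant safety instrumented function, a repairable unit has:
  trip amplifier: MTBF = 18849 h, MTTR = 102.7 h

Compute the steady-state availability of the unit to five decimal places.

0.99458

A(trip amplifier) = MTBF/(MTBF+MTTR) = 18849/(18849+102.7) = 0.99458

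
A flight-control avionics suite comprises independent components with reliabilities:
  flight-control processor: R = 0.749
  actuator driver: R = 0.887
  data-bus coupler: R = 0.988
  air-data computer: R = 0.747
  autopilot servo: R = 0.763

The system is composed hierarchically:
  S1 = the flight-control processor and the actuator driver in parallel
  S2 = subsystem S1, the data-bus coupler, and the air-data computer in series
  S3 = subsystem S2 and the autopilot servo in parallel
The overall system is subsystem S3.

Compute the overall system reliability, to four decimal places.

Parallel (flight-control processor and actuator driver): 1 − (1 − 0.749000)(1 − 0.887000) = 0.971637
Series ([0.971637], data-bus coupler, and air-data computer): 0.971637 × 0.988000 × 0.747000 = 0.717103
Parallel ([0.717103] and autopilot servo): 1 − (1 − 0.717103)(1 − 0.763000) = 0.9330

0.9330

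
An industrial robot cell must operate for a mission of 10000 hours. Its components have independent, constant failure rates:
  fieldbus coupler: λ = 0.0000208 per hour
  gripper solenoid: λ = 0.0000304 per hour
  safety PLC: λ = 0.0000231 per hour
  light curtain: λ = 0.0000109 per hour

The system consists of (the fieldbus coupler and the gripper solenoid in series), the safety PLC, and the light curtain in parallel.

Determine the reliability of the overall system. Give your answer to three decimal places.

R(fieldbus coupler) = exp(−0.0000208 × 10000) = 0.81221
R(gripper solenoid) = exp(−0.0000304 × 10000) = 0.73786
R(safety PLC) = exp(−0.0000231 × 10000) = 0.79374
R(light curtain) = exp(−0.0000109 × 10000) = 0.89673
Series (fieldbus coupler and gripper solenoid): 0.81221 × 0.73786 = 0.59930
Parallel ([0.59930], safety PLC, and light curtain): 1 − (1 − 0.59930)(1 − 0.79374)(1 − 0.89673) = 0.991

0.991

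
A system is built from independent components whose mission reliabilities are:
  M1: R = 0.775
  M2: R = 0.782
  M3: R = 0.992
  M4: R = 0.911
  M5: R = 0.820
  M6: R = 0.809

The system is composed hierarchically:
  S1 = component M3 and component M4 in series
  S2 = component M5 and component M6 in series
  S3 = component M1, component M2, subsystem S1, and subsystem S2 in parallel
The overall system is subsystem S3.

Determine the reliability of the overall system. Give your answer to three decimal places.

Series (M3 and M4): 0.99200 × 0.91100 = 0.90371
Series (M5 and M6): 0.82000 × 0.80900 = 0.66338
Parallel (M1, M2, [0.90371], and [0.66338]): 1 − (1 − 0.77500)(1 − 0.78200)(1 − 0.90371)(1 − 0.66338) = 0.998

0.998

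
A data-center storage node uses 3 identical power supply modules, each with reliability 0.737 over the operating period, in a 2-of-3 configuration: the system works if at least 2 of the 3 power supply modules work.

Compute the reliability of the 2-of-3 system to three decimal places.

R = Σ_{i=2}^{3} C(3,i) p^i (1−p)^{3−i} with p = 0.737
C(3,2)·0.737^2·0.263^1 = 0.42856
C(3,3)·0.737^3·0.263^0 = 0.40032
Sum = 0.829

0.829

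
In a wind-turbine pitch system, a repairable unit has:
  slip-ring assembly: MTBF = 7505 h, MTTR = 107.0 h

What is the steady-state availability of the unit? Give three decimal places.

0.986

A(slip-ring assembly) = MTBF/(MTBF+MTTR) = 7505/(7505+107.0) = 0.986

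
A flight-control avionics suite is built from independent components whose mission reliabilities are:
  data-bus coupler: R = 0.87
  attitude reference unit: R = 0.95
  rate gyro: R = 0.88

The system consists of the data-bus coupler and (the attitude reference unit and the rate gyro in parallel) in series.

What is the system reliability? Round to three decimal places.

Parallel (attitude reference unit and rate gyro): 1 − (1 − 0.95000)(1 − 0.88000) = 0.99400
Series (data-bus coupler and [0.99400]): 0.87000 × 0.99400 = 0.865

0.865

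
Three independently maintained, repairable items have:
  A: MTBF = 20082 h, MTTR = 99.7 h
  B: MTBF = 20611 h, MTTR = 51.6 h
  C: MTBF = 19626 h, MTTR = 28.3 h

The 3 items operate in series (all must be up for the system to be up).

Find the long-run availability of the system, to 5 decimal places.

A(A) = MTBF/(MTBF+MTTR) = 20082/(20082+99.7) = 0.995060
A(B) = MTBF/(MTBF+MTTR) = 20611/(20611+51.6) = 0.997503
A(C) = MTBF/(MTBF+MTTR) = 19626/(19626+28.3) = 0.998560
Series availability: 0.995060 × 0.997503 × 0.998560 = 0.99115

0.99115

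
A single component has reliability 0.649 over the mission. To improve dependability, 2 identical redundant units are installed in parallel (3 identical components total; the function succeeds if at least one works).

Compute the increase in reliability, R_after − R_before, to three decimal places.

0.308

R_before = 0.649
R_after = 1 − (1 − 0.649)^3 = 0.957
ΔR = 0.957 − 0.649 = 0.308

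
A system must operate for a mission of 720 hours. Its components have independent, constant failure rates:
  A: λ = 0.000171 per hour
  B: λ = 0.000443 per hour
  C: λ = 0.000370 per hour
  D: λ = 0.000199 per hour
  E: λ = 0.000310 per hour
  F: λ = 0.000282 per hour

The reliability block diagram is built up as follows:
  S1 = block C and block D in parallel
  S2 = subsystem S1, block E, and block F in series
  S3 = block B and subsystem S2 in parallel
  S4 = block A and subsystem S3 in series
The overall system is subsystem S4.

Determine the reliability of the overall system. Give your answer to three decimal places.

R(A) = exp(−0.000171 × 720) = 0.88416
R(B) = exp(−0.000443 × 720) = 0.72690
R(C) = exp(−0.000370 × 720) = 0.76613
R(D) = exp(−0.000199 × 720) = 0.86651
R(E) = exp(−0.000310 × 720) = 0.79995
R(F) = exp(−0.000282 × 720) = 0.81625
Parallel (C and D): 1 − (1 − 0.76613)(1 − 0.86651) = 0.96878
Series ([0.96878], E, and F): 0.96878 × 0.79995 × 0.81625 = 0.63257
Parallel (B and [0.63257]): 1 − (1 − 0.72690)(1 − 0.63257) = 0.89965
Series (A and [0.89965]): 0.88416 × 0.89965 = 0.795

0.795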